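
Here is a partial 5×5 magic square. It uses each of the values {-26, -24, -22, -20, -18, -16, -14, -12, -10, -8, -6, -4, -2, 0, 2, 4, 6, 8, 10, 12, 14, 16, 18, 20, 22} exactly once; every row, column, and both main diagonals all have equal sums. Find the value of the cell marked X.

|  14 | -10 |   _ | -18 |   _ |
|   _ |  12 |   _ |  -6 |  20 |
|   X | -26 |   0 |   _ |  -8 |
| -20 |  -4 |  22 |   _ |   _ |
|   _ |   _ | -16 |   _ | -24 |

8

The 25 entries sum to -50, so each line sums to -50/5 = -10.
Column 2 needs -10; the known cells sum to -28, so (5,2) = 18.
The remaining cell in main diagonal is (4,4) = -10 − 2 = -12.
From row 4, -10 − (-20 + (-4) + 22 + (-12)) gives (4,5) = 4.
Using column 5: 20 + (-8) + 4 + (-24) + ? → (1,5) = -10 − (-8) = -2.
From anti-diagonal, -10 − (-2 + (-6) + 0 + (-4)) gives (5,1) = 2.
Row 1 must total -10; the given cells sum to -16, so (1,3) = 6.
Row 5 needs -10; the known cells sum to -20, so (5,4) = 10.
Column 3 must total -10; the given cells sum to 12, so (2,3) = -22.
Column 4 needs -10; the known cells sum to -26, so (3,4) = 16.
Row 2 must total -10; the given cells sum to 4, so (2,1) = -14.
From row 3, -10 − (-26 + 0 + 16 + (-8)) gives (3,1) = 8.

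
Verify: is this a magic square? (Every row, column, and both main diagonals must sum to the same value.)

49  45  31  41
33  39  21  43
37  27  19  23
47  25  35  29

Row 1: 49 + 45 + 31 + 41 = 166.
Row 2: 33 + 39 + 21 + 43 = 136.
Row 3: 37 + 27 + 19 + 23 = 106.
Row 4: 47 + 25 + 35 + 29 = 136.
Column 1: 49 + 33 + 37 + 47 = 166.
Column 2: 45 + 39 + 27 + 25 = 136.
Column 3: 31 + 21 + 19 + 35 = 106.
Column 4: 41 + 43 + 23 + 29 = 136.
Main diagonal: 49 + 39 + 19 + 29 = 136.
Anti-diagonal: 41 + 21 + 27 + 47 = 136.

No — column 1 sums to 166 but anti-diagonal sums to 136.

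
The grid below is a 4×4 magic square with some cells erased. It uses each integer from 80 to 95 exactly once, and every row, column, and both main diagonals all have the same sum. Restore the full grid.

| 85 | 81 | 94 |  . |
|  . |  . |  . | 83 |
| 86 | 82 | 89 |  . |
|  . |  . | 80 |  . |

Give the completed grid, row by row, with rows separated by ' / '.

85 81 94 90 / 88 92 87 83 / 86 82 89 93 / 91 95 80 84

The entries are 80 through 95, which sum to 1400, so each line sums to 1400/4 = 350.
The remaining cell in row 1 is (1,4) = 350 − 260 = 90.
Using row 3: 86 + 82 + 89 + ? → (3,4) = 350 − 257 = 93.
The remaining cell in column 3 is (2,3) = 350 − 263 = 87.
Column 4 needs 350; the known cells sum to 266, so (4,4) = 84.
Main diagonal must total 350; the given cells sum to 258, so (2,2) = 92.
Using anti-diagonal: 90 + 87 + 82 + ? → (4,1) = 350 − 259 = 91.
Row 2: 92 + 87 + 83 + ? = 350, so (2,1) = 88.
The remaining cell in row 4 is (4,2) = 350 − 255 = 95.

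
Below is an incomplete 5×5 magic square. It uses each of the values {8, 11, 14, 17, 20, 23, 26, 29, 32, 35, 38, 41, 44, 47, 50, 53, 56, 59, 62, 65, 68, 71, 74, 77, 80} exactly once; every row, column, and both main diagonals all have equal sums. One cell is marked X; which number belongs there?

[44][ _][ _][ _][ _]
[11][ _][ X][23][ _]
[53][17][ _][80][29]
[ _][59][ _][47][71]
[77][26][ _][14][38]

74

The 25 entries sum to 1100, so each line sums to 1100/5 = 220.
Row 3 must total 220; the given cells sum to 179, so (3,3) = 41.
Row 5 needs 220; the known cells sum to 155, so (5,3) = 65.
From column 1, 220 − (44 + 11 + 53 + 77) gives (4,1) = 35.
From column 4, 220 − (23 + 80 + 47 + 14) gives (1,4) = 56.
The remaining cell in main diagonal is (2,2) = 220 − 170 = 50.
From anti-diagonal, 220 − (23 + 41 + 59 + 77) gives (1,5) = 20.
Row 4 needs 220; the known cells sum to 212, so (4,3) = 8.
From column 2, 220 − (50 + 17 + 59 + 26) gives (1,2) = 68.
The remaining cell in column 5 is (2,5) = 220 − 158 = 62.
Row 1 needs 220; the known cells sum to 188, so (1,3) = 32.
Row 2 must total 220; the given cells sum to 146, so (2,3) = 74.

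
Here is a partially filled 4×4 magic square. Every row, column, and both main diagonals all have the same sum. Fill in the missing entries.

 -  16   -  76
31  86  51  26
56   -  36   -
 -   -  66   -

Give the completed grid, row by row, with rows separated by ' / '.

Row 2 is already complete: 31 + 86 + 51 + 26 = 194, so that is the magic constant.
Column 3 needs 194; the known cells sum to 153, so (1,3) = 41.
From row 1, 194 − (16 + 41 + 76) gives (1,1) = 61.
The remaining cell in column 1 is (4,1) = 194 − 148 = 46.
Using main diagonal: 61 + 86 + 36 + ? → (4,4) = 194 − 183 = 11.
Anti-diagonal: 76 + 51 + 46 + ? = 194, so (3,2) = 21.
Row 3: 56 + 21 + 36 + ? = 194, so (3,4) = 81.
The remaining cell in row 4 is (4,2) = 194 − 123 = 71.

61 16 41 76 / 31 86 51 26 / 56 21 36 81 / 46 71 66 11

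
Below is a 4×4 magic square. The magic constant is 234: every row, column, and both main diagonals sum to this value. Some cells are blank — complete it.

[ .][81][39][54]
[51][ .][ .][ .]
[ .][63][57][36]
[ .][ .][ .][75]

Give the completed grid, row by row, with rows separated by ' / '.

Row 1: 81 + 39 + 54 + ? = 234, so (1,1) = 60.
Row 3: 63 + 57 + 36 + ? = 234, so (3,1) = 78.
From column 1, 234 − (60 + 51 + 78) gives (4,1) = 45.
Column 4 needs 234; the known cells sum to 165, so (2,4) = 69.
Main diagonal: 60 + 57 + 75 + ? = 234, so (2,2) = 42.
Anti-diagonal needs 234; the known cells sum to 162, so (2,3) = 72.
From column 2, 234 − (81 + 42 + 63) gives (4,2) = 48.
Column 3: 39 + 72 + 57 + ? = 234, so (4,3) = 66.

60 81 39 54 / 51 42 72 69 / 78 63 57 36 / 45 48 66 75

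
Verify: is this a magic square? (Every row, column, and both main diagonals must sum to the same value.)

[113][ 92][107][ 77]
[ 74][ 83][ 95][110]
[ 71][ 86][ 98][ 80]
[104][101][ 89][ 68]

Row 1: 113 + 92 + 107 + 77 = 389.
Row 2: 74 + 83 + 95 + 110 = 362.
Row 3: 71 + 86 + 98 + 80 = 335.
Row 4: 104 + 101 + 89 + 68 = 362.
Column 1: 113 + 74 + 71 + 104 = 362.
Column 2: 92 + 83 + 86 + 101 = 362.
Column 3: 107 + 95 + 98 + 89 = 389.
Column 4: 77 + 110 + 80 + 68 = 335.
Main diagonal: 113 + 83 + 98 + 68 = 362.
Anti-diagonal: 77 + 95 + 86 + 104 = 362.

No — column 4 sums to 335 but row 1 sums to 389.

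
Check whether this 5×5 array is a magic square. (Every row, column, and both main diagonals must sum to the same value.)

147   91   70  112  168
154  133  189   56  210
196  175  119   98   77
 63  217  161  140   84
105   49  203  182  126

No — column 1 sums to 665 but column 3 sums to 742.

Row 1: 147 + 91 + 70 + 112 + 168 = 588.
Row 2: 154 + 133 + 189 + 56 + 210 = 742.
Row 3: 196 + 175 + 119 + 98 + 77 = 665.
Row 4: 63 + 217 + 161 + 140 + 84 = 665.
Row 5: 105 + 49 + 203 + 182 + 126 = 665.
Column 1: 147 + 154 + 196 + 63 + 105 = 665.
Column 2: 91 + 133 + 175 + 217 + 49 = 665.
Column 3: 70 + 189 + 119 + 161 + 203 = 742.
Column 4: 112 + 56 + 98 + 140 + 182 = 588.
Column 5: 168 + 210 + 77 + 84 + 126 = 665.
Main diagonal: 147 + 133 + 119 + 140 + 126 = 665.
Anti-diagonal: 168 + 56 + 119 + 217 + 105 = 665.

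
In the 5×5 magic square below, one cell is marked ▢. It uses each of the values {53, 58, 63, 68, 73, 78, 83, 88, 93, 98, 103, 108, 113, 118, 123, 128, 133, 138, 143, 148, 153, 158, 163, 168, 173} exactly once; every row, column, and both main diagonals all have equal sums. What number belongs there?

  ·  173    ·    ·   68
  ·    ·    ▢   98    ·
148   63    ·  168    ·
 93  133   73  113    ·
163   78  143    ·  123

158

The 25 entries sum to 2825, so each line sums to 2825/5 = 565.
Using row 4: 93 + 133 + 73 + 113 + ? → (4,5) = 565 − 412 = 153.
Row 5 needs 565; the known cells sum to 507, so (5,4) = 58.
Column 2: 173 + 63 + 133 + 78 + ? = 565, so (2,2) = 118.
Column 4 needs 565; the known cells sum to 437, so (1,4) = 128.
Using anti-diagonal: 68 + 98 + 133 + 163 + ? → (3,3) = 565 − 462 = 103.
Row 3 must total 565; the given cells sum to 482, so (3,5) = 83.
Column 5 must total 565; the given cells sum to 427, so (2,5) = 138.
The remaining cell in main diagonal is (1,1) = 565 − 457 = 108.
Using row 1: 108 + 173 + 128 + 68 + ? → (1,3) = 565 − 477 = 88.
The remaining cell in column 1 is (2,1) = 565 − 512 = 53.
Column 3 needs 565; the known cells sum to 407, so (2,3) = 158.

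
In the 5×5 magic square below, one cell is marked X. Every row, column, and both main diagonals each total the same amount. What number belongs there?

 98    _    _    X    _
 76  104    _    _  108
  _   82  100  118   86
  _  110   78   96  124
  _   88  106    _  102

Main diagonal is complete and sums to 500; that is the magic constant.
From row 3, 500 − (82 + 100 + 118 + 86) gives (3,1) = 114.
From row 4, 500 − (110 + 78 + 96 + 124) gives (4,1) = 92.
Column 1 must total 500; the given cells sum to 380, so (5,1) = 120.
Column 2 must total 500; the given cells sum to 384, so (1,2) = 116.
Column 5 needs 500; the known cells sum to 420, so (1,5) = 80.
The remaining cell in anti-diagonal is (2,4) = 500 − 410 = 90.
Row 2: 76 + 104 + 90 + 108 + ? = 500, so (2,3) = 122.
Using row 5: 120 + 88 + 106 + 102 + ? → (5,4) = 500 − 416 = 84.
Column 3 must total 500; the given cells sum to 406, so (1,3) = 94.
Column 4 needs 500; the known cells sum to 388, so (1,4) = 112.

112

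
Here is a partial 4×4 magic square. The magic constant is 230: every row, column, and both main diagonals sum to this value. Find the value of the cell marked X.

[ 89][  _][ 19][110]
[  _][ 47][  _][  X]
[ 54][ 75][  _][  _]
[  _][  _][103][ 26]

Row 1 must total 230; the given cells sum to 218, so (1,2) = 12.
Using column 2: 12 + 47 + 75 + ? → (4,2) = 230 − 134 = 96.
Main diagonal: 89 + 47 + 26 + ? = 230, so (3,3) = 68.
Row 3: 54 + 75 + 68 + ? = 230, so (3,4) = 33.
The remaining cell in row 4 is (4,1) = 230 − 225 = 5.
Column 1 must total 230; the given cells sum to 148, so (2,1) = 82.
Column 3 needs 230; the known cells sum to 190, so (2,3) = 40.
Column 4 needs 230; the known cells sum to 169, so (2,4) = 61.

61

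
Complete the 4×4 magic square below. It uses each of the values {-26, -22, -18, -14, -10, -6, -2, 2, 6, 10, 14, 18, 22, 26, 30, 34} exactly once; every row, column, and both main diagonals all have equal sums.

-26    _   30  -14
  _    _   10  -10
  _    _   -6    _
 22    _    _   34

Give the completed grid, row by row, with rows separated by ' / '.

The 16 entries sum to 64, so each line sums to 64/4 = 16.
The remaining cell in row 1 is (1,2) = 16 − (-10) = 26.
Column 3 must total 16; the given cells sum to 34, so (4,3) = -18.
The remaining cell in column 4 is (3,4) = 16 − 10 = 6.
Main diagonal: -26 + (-6) + 34 + ? = 16, so (2,2) = 14.
Anti-diagonal: -14 + 10 + 22 + ? = 16, so (3,2) = -2.
Row 2: 14 + 10 + (-10) + ? = 16, so (2,1) = 2.
Row 3 needs 16; the known cells sum to -2, so (3,1) = 18.
Row 4 must total 16; the given cells sum to 38, so (4,2) = -22.

-26 26 30 -14 / 2 14 10 -10 / 18 -2 -6 6 / 22 -22 -18 34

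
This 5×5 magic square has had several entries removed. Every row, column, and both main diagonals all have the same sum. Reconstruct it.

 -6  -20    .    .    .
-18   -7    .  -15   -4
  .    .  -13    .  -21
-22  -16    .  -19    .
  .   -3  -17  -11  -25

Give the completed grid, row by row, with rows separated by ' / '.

-6 -20 -9 -23 -12 / -18 -7 -26 -15 -4 / -10 -24 -13 -2 -21 / -22 -16 -5 -19 -8 / -14 -3 -17 -11 -25

Main diagonal is already complete: -6 + -7 + -13 + -19 + -25 = -70, so that is the magic constant.
From row 2, -70 − (-18 + (-7) + (-15) + (-4)) gives (2,3) = -26.
Row 5: -3 + (-17) + (-11) + (-25) + ? = -70, so (5,1) = -14.
Column 1 must total -70; the given cells sum to -60, so (3,1) = -10.
The remaining cell in column 2 is (3,2) = -70 − (-46) = -24.
Using anti-diagonal: -15 + (-13) + (-16) + (-14) + ? → (1,5) = -70 − (-58) = -12.
Row 3: -10 + (-24) + (-13) + (-21) + ? = -70, so (3,4) = -2.
The remaining cell in column 4 is (1,4) = -70 − (-47) = -23.
Column 5 must total -70; the given cells sum to -62, so (4,5) = -8.
From row 1, -70 − (-6 + (-20) + (-23) + (-12)) gives (1,3) = -9.
Row 4 needs -70; the known cells sum to -65, so (4,3) = -5.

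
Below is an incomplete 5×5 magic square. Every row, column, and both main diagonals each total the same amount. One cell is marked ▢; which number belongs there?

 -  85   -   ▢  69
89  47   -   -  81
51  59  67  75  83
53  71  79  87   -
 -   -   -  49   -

61

Row 3 is complete and sums to 335; that is the magic constant.
Row 4 must total 335; the given cells sum to 290, so (4,5) = 45.
From column 2, 335 − (85 + 47 + 59 + 71) gives (5,2) = 73.
Column 5 must total 335; the given cells sum to 278, so (5,5) = 57.
Main diagonal must total 335; the given cells sum to 258, so (1,1) = 77.
Column 1 must total 335; the given cells sum to 270, so (5,1) = 65.
Using anti-diagonal: 69 + 67 + 71 + 65 + ? → (2,4) = 335 − 272 = 63.
The remaining cell in row 2 is (2,3) = 335 − 280 = 55.
Row 5: 65 + 73 + 49 + 57 + ? = 335, so (5,3) = 91.
Column 3: 55 + 67 + 79 + 91 + ? = 335, so (1,3) = 43.
The remaining cell in column 4 is (1,4) = 335 − 274 = 61.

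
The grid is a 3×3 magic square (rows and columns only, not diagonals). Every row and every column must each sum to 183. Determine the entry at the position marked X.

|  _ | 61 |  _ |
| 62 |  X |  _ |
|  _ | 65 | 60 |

From row 3, 183 − (65 + 60) gives (3,1) = 58.
Column 1 must total 183; the given cells sum to 120, so (1,1) = 63.
From column 2, 183 − (61 + 65) gives (2,2) = 57.

57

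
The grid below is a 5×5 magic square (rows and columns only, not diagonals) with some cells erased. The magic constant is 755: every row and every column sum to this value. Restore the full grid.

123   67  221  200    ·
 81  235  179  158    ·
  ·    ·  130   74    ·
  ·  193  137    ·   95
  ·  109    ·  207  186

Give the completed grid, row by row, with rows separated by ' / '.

123 67 221 200 144 / 81 235 179 158 102 / 172 151 130 74 228 / 214 193 137 116 95 / 165 109 88 207 186

Row 1 must total 755; the given cells sum to 611, so (1,5) = 144.
Using row 2: 81 + 235 + 179 + 158 + ? → (2,5) = 755 − 653 = 102.
Using column 2: 67 + 235 + 193 + 109 + ? → (3,2) = 755 − 604 = 151.
Column 3: 221 + 179 + 130 + 137 + ? = 755, so (5,3) = 88.
Column 4 must total 755; the given cells sum to 639, so (4,4) = 116.
Column 5 must total 755; the given cells sum to 527, so (3,5) = 228.
The remaining cell in row 3 is (3,1) = 755 − 583 = 172.
Using row 4: 193 + 137 + 116 + 95 + ? → (4,1) = 755 − 541 = 214.
Row 5 must total 755; the given cells sum to 590, so (5,1) = 165.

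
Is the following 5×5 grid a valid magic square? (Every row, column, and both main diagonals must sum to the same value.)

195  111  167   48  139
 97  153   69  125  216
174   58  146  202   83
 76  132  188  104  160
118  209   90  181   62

No — column 2 sums to 663 but row 5 sums to 660.

Row 1: 195 + 111 + 167 + 48 + 139 = 660.
Row 2: 97 + 153 + 69 + 125 + 216 = 660.
Row 3: 174 + 58 + 146 + 202 + 83 = 663.
Row 4: 76 + 132 + 188 + 104 + 160 = 660.
Row 5: 118 + 209 + 90 + 181 + 62 = 660.
Column 1: 195 + 97 + 174 + 76 + 118 = 660.
Column 2: 111 + 153 + 58 + 132 + 209 = 663.
Column 3: 167 + 69 + 146 + 188 + 90 = 660.
Column 4: 48 + 125 + 202 + 104 + 181 = 660.
Column 5: 139 + 216 + 83 + 160 + 62 = 660.
Main diagonal: 195 + 153 + 146 + 104 + 62 = 660.
Anti-diagonal: 139 + 125 + 146 + 132 + 118 = 660.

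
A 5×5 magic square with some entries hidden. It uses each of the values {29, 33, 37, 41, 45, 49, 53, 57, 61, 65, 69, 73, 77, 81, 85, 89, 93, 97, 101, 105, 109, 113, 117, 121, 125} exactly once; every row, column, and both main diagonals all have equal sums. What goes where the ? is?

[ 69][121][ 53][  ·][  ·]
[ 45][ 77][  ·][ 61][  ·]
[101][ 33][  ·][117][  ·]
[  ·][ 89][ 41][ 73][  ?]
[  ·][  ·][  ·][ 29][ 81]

The 25 entries sum to 1925, so each line sums to 1925/5 = 385.
Column 2: 121 + 77 + 33 + 89 + ? = 385, so (5,2) = 65.
Column 4: 61 + 117 + 73 + 29 + ? = 385, so (1,4) = 105.
Using main diagonal: 69 + 77 + 73 + 81 + ? → (3,3) = 385 − 300 = 85.
The remaining cell in row 1 is (1,5) = 385 − 348 = 37.
Row 3 needs 385; the known cells sum to 336, so (3,5) = 49.
Using anti-diagonal: 37 + 61 + 85 + 89 + ? → (5,1) = 385 − 272 = 113.
Row 5 must total 385; the given cells sum to 288, so (5,3) = 97.
The remaining cell in column 1 is (4,1) = 385 − 328 = 57.
Using column 3: 53 + 85 + 41 + 97 + ? → (2,3) = 385 − 276 = 109.
The remaining cell in row 2 is (2,5) = 385 − 292 = 93.
Row 4 needs 385; the known cells sum to 260, so (4,5) = 125.

125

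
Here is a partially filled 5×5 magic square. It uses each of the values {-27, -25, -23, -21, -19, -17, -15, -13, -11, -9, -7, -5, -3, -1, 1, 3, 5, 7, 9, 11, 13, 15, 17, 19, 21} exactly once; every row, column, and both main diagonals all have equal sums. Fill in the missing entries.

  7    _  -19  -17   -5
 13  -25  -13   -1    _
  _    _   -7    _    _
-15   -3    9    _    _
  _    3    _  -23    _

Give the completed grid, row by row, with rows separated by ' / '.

7 19 -19 -17 -5 / 13 -25 -13 -1 11 / -21 -9 -7 5 17 / -15 -3 9 21 -27 / 1 3 15 -23 -11

The 25 entries sum to -75, so each line sums to -75/5 = -15.
The remaining cell in row 1 is (1,2) = -15 − (-34) = 19.
Using row 2: 13 + (-25) + (-13) + (-1) + ? → (2,5) = -15 − (-26) = 11.
Column 2: 19 + (-25) + (-3) + 3 + ? = -15, so (3,2) = -9.
Using column 3: -19 + (-13) + (-7) + 9 + ? → (5,3) = -15 − (-30) = 15.
From anti-diagonal, -15 − (-5 + (-1) + (-7) + (-3)) gives (5,1) = 1.
Using row 5: 1 + 3 + 15 + (-23) + ? → (5,5) = -15 − (-4) = -11.
Column 1: 7 + 13 + (-15) + 1 + ? = -15, so (3,1) = -21.
The remaining cell in main diagonal is (4,4) = -15 − (-36) = 21.
Row 4 needs -15; the known cells sum to 12, so (4,5) = -27.
From column 4, -15 − (-17 + (-1) + 21 + (-23)) gives (3,4) = 5.
Column 5 must total -15; the given cells sum to -32, so (3,5) = 17.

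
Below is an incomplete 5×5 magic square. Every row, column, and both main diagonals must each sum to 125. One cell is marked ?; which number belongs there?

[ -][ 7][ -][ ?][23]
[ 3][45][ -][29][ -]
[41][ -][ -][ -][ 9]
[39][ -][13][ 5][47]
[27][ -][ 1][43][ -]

31

Row 4 needs 125; the known cells sum to 104, so (4,2) = 21.
From column 1, 125 − (3 + 41 + 39 + 27) gives (1,1) = 15.
Anti-diagonal needs 125; the known cells sum to 100, so (3,3) = 25.
Using main diagonal: 15 + 45 + 25 + 5 + ? → (5,5) = 125 − 90 = 35.
From row 5, 125 − (27 + 1 + 43 + 35) gives (5,2) = 19.
Column 2: 7 + 45 + 21 + 19 + ? = 125, so (3,2) = 33.
Column 5 must total 125; the given cells sum to 114, so (2,5) = 11.
The remaining cell in row 2 is (2,3) = 125 − 88 = 37.
Row 3 needs 125; the known cells sum to 108, so (3,4) = 17.
The remaining cell in column 3 is (1,3) = 125 − 76 = 49.
The remaining cell in column 4 is (1,4) = 125 − 94 = 31.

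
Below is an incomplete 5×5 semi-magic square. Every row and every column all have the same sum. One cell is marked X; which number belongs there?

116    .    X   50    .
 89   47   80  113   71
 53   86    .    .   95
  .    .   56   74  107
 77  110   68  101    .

92

Row 2 is complete and sums to 400; that is the magic constant.
The remaining cell in row 5 is (5,5) = 400 − 356 = 44.
The remaining cell in column 1 is (4,1) = 400 − 335 = 65.
From column 4, 400 − (50 + 113 + 74 + 101) gives (3,4) = 62.
The remaining cell in column 5 is (1,5) = 400 − 317 = 83.
Row 3 needs 400; the known cells sum to 296, so (3,3) = 104.
Row 4 must total 400; the given cells sum to 302, so (4,2) = 98.
Column 2: 47 + 86 + 98 + 110 + ? = 400, so (1,2) = 59.
Column 3 must total 400; the given cells sum to 308, so (1,3) = 92.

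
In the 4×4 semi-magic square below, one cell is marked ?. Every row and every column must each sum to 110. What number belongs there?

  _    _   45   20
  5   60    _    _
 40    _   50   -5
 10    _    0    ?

From row 3, 110 − (40 + 50 + (-5)) gives (3,2) = 25.
Column 1: 5 + 40 + 10 + ? = 110, so (1,1) = 55.
Column 3: 45 + 50 + 0 + ? = 110, so (2,3) = 15.
From row 1, 110 − (55 + 45 + 20) gives (1,2) = -10.
From row 2, 110 − (5 + 60 + 15) gives (2,4) = 30.
The remaining cell in column 2 is (4,2) = 110 − 75 = 35.
Column 4 needs 110; the known cells sum to 45, so (4,4) = 65.

65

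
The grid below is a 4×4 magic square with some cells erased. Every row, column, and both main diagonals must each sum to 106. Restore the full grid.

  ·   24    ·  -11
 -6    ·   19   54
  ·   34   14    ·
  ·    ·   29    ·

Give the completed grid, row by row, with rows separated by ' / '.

Row 2: -6 + 19 + 54 + ? = 106, so (2,2) = 39.
Column 2 must total 106; the given cells sum to 97, so (4,2) = 9.
From column 3, 106 − (19 + 14 + 29) gives (1,3) = 44.
Anti-diagonal must total 106; the given cells sum to 42, so (4,1) = 64.
From row 1, 106 − (24 + 44 + (-11)) gives (1,1) = 49.
Row 4 must total 106; the given cells sum to 102, so (4,4) = 4.
Column 1 must total 106; the given cells sum to 107, so (3,1) = -1.
Column 4 must total 106; the given cells sum to 47, so (3,4) = 59.

49 24 44 -11 / -6 39 19 54 / -1 34 14 59 / 64 9 29 4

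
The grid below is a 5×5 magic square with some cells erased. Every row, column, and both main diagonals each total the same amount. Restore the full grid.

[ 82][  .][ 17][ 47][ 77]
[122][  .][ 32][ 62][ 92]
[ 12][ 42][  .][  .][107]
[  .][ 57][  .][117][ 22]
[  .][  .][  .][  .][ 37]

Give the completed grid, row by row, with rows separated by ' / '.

Column 5 is already complete: 77 + 92 + 107 + 22 + 37 = 335, so that is the magic constant.
Row 1: 82 + 17 + 47 + 77 + ? = 335, so (1,2) = 112.
The remaining cell in row 2 is (2,2) = 335 − 308 = 27.
Using column 2: 112 + 27 + 42 + 57 + ? → (5,2) = 335 − 238 = 97.
Main diagonal must total 335; the given cells sum to 263, so (3,3) = 72.
Anti-diagonal needs 335; the known cells sum to 268, so (5,1) = 67.
Using row 3: 12 + 42 + 72 + 107 + ? → (3,4) = 335 − 233 = 102.
Column 1: 82 + 122 + 12 + 67 + ? = 335, so (4,1) = 52.
Column 4 must total 335; the given cells sum to 328, so (5,4) = 7.
From row 4, 335 − (52 + 57 + 117 + 22) gives (4,3) = 87.
Row 5 must total 335; the given cells sum to 208, so (5,3) = 127.

82 112 17 47 77 / 122 27 32 62 92 / 12 42 72 102 107 / 52 57 87 117 22 / 67 97 127 7 37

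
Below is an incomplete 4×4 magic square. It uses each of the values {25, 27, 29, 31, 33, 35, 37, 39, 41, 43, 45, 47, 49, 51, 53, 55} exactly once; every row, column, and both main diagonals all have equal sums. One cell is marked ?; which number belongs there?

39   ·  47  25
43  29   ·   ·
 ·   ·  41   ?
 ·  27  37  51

The 16 entries sum to 640, so each line sums to 640/4 = 160.
The remaining cell in row 1 is (1,2) = 160 − 111 = 49.
Row 4: 27 + 37 + 51 + ? = 160, so (4,1) = 45.
The remaining cell in column 1 is (3,1) = 160 − 127 = 33.
The remaining cell in column 2 is (3,2) = 160 − 105 = 55.
Column 3 must total 160; the given cells sum to 125, so (2,3) = 35.
Using row 2: 43 + 29 + 35 + ? → (2,4) = 160 − 107 = 53.
Row 3 must total 160; the given cells sum to 129, so (3,4) = 31.

31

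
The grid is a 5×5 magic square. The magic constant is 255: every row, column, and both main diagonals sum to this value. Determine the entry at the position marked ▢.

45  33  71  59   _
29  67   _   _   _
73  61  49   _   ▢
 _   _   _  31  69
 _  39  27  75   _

The remaining cell in row 1 is (1,5) = 255 − 208 = 47.
Column 2: 33 + 67 + 61 + 39 + ? = 255, so (4,2) = 55.
Main diagonal: 45 + 67 + 49 + 31 + ? = 255, so (5,5) = 63.
Row 5 needs 255; the known cells sum to 204, so (5,1) = 51.
Column 1: 45 + 29 + 73 + 51 + ? = 255, so (4,1) = 57.
From anti-diagonal, 255 − (47 + 49 + 55 + 51) gives (2,4) = 53.
The remaining cell in row 4 is (4,3) = 255 − 212 = 43.
Column 3 must total 255; the given cells sum to 190, so (2,3) = 65.
From column 4, 255 − (59 + 53 + 31 + 75) gives (3,4) = 37.
From row 2, 255 − (29 + 67 + 65 + 53) gives (2,5) = 41.
The remaining cell in row 3 is (3,5) = 255 − 220 = 35.

35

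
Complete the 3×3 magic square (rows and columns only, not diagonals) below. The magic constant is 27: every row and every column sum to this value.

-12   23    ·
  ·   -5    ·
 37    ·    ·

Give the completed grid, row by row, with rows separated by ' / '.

Using row 1: -12 + 23 + ? → (1,3) = 27 − 11 = 16.
Column 1 must total 27; the given cells sum to 25, so (2,1) = 2.
The remaining cell in column 2 is (3,2) = 27 − 18 = 9.
From row 2, 27 − (2 + (-5)) gives (2,3) = 30.
Using row 3: 37 + 9 + ? → (3,3) = 27 − 46 = -19.

-12 23 16 / 2 -5 30 / 37 9 -19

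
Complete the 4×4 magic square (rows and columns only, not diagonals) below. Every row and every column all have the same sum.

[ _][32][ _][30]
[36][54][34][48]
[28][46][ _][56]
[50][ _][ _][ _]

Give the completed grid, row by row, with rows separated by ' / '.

58 32 52 30 / 36 54 34 48 / 28 46 42 56 / 50 40 44 38

Row 2 is already complete: 36 + 54 + 34 + 48 = 172, so that is the magic constant.
The remaining cell in row 3 is (3,3) = 172 − 130 = 42.
From column 1, 172 − (36 + 28 + 50) gives (1,1) = 58.
From column 2, 172 − (32 + 54 + 46) gives (4,2) = 40.
Column 4 needs 172; the known cells sum to 134, so (4,4) = 38.
The remaining cell in row 1 is (1,3) = 172 − 120 = 52.
The remaining cell in row 4 is (4,3) = 172 − 128 = 44.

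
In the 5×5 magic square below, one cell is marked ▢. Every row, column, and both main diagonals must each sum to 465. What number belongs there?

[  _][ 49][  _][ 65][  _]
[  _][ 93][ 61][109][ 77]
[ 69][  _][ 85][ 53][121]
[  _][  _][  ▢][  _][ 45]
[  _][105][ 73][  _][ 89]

Row 2: 93 + 61 + 109 + 77 + ? = 465, so (2,1) = 125.
Row 3 must total 465; the given cells sum to 328, so (3,2) = 137.
Column 2 needs 465; the known cells sum to 384, so (4,2) = 81.
Column 5: 77 + 121 + 45 + 89 + ? = 465, so (1,5) = 133.
Using anti-diagonal: 133 + 109 + 85 + 81 + ? → (5,1) = 465 − 408 = 57.
The remaining cell in row 5 is (5,4) = 465 − 324 = 141.
Column 4: 65 + 109 + 53 + 141 + ? = 465, so (4,4) = 97.
Using main diagonal: 93 + 85 + 97 + 89 + ? → (1,1) = 465 − 364 = 101.
Row 1: 101 + 49 + 65 + 133 + ? = 465, so (1,3) = 117.
Column 1 needs 465; the known cells sum to 352, so (4,1) = 113.
From column 3, 465 − (117 + 61 + 85 + 73) gives (4,3) = 129.

129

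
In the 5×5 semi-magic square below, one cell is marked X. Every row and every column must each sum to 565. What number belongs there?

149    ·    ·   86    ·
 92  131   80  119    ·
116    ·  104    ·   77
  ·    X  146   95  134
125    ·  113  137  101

From row 2, 565 − (92 + 131 + 80 + 119) gives (2,5) = 143.
Row 5: 125 + 113 + 137 + 101 + ? = 565, so (5,2) = 89.
Column 1 must total 565; the given cells sum to 482, so (4,1) = 83.
Column 3: 80 + 104 + 146 + 113 + ? = 565, so (1,3) = 122.
Column 4: 86 + 119 + 95 + 137 + ? = 565, so (3,4) = 128.
Column 5: 143 + 77 + 134 + 101 + ? = 565, so (1,5) = 110.
Row 1: 149 + 122 + 86 + 110 + ? = 565, so (1,2) = 98.
From row 3, 565 − (116 + 104 + 128 + 77) gives (3,2) = 140.
Row 4 must total 565; the given cells sum to 458, so (4,2) = 107.

107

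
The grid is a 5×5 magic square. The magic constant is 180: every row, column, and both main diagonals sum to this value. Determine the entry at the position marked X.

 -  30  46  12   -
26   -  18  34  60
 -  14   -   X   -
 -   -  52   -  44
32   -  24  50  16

56

From row 2, 180 − (26 + 18 + 34 + 60) gives (2,2) = 42.
Row 5: 32 + 24 + 50 + 16 + ? = 180, so (5,2) = 58.
Column 2: 30 + 42 + 14 + 58 + ? = 180, so (4,2) = 36.
From column 3, 180 − (46 + 18 + 52 + 24) gives (3,3) = 40.
Anti-diagonal needs 180; the known cells sum to 142, so (1,5) = 38.
Row 1: 30 + 46 + 12 + 38 + ? = 180, so (1,1) = 54.
From column 5, 180 − (38 + 60 + 44 + 16) gives (3,5) = 22.
Main diagonal: 54 + 42 + 40 + 16 + ? = 180, so (4,4) = 28.
The remaining cell in row 4 is (4,1) = 180 − 160 = 20.
The remaining cell in column 1 is (3,1) = 180 − 132 = 48.
From column 4, 180 − (12 + 34 + 28 + 50) gives (3,4) = 56.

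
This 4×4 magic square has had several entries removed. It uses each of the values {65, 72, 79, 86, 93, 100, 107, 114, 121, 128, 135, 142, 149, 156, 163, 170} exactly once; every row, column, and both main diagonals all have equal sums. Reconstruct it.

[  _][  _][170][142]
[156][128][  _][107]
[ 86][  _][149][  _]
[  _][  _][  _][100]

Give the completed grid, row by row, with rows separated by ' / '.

93 65 170 142 / 156 128 79 107 / 86 114 149 121 / 135 163 72 100

The 16 entries sum to 1880, so each line sums to 1880/4 = 470.
From row 2, 470 − (156 + 128 + 107) gives (2,3) = 79.
Column 3 must total 470; the given cells sum to 398, so (4,3) = 72.
From column 4, 470 − (142 + 107 + 100) gives (3,4) = 121.
Main diagonal must total 470; the given cells sum to 377, so (1,1) = 93.
The remaining cell in row 1 is (1,2) = 470 − 405 = 65.
Row 3 must total 470; the given cells sum to 356, so (3,2) = 114.
Using column 1: 93 + 156 + 86 + ? → (4,1) = 470 − 335 = 135.
The remaining cell in column 2 is (4,2) = 470 − 307 = 163.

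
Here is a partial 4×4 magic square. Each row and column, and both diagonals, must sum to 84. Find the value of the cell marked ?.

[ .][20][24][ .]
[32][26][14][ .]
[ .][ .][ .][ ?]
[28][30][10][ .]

The remaining cell in row 2 is (2,4) = 84 − 72 = 12.
From row 4, 84 − (28 + 30 + 10) gives (4,4) = 16.
Column 2 must total 84; the given cells sum to 76, so (3,2) = 8.
From column 3, 84 − (24 + 14 + 10) gives (3,3) = 36.
Main diagonal must total 84; the given cells sum to 78, so (1,1) = 6.
Anti-diagonal must total 84; the given cells sum to 50, so (1,4) = 34.
Column 1 needs 84; the known cells sum to 66, so (3,1) = 18.
From column 4, 84 − (34 + 12 + 16) gives (3,4) = 22.

22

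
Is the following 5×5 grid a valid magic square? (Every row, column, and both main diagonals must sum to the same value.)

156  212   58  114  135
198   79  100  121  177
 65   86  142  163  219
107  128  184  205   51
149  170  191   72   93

Yes

Row 1: 156 + 212 + 58 + 114 + 135 = 675.
Row 2: 198 + 79 + 100 + 121 + 177 = 675.
Row 3: 65 + 86 + 142 + 163 + 219 = 675.
Row 4: 107 + 128 + 184 + 205 + 51 = 675.
Row 5: 149 + 170 + 191 + 72 + 93 = 675.
Column 1: 156 + 198 + 65 + 107 + 149 = 675.
Column 2: 212 + 79 + 86 + 128 + 170 = 675.
Column 3: 58 + 100 + 142 + 184 + 191 = 675.
Column 4: 114 + 121 + 163 + 205 + 72 = 675.
Column 5: 135 + 177 + 219 + 51 + 93 = 675.
Main diagonal: 156 + 79 + 142 + 205 + 93 = 675.
Anti-diagonal: 135 + 121 + 142 + 128 + 149 = 675.
All lines sum to 675.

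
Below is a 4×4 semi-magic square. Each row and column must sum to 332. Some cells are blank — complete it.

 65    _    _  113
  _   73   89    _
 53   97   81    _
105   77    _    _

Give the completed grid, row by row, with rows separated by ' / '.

Row 3 needs 332; the known cells sum to 231, so (3,4) = 101.
The remaining cell in column 1 is (2,1) = 332 − 223 = 109.
Column 2 must total 332; the given cells sum to 247, so (1,2) = 85.
Row 1: 65 + 85 + 113 + ? = 332, so (1,3) = 69.
From row 2, 332 − (109 + 73 + 89) gives (2,4) = 61.
Column 3 needs 332; the known cells sum to 239, so (4,3) = 93.
Column 4: 113 + 61 + 101 + ? = 332, so (4,4) = 57.

65 85 69 113 / 109 73 89 61 / 53 97 81 101 / 105 77 93 57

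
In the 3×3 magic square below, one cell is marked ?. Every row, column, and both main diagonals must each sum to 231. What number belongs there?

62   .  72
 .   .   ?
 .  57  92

Row 1 needs 231; the known cells sum to 134, so (1,2) = 97.
Using row 3: 57 + 92 + ? → (3,1) = 231 − 149 = 82.
The remaining cell in column 1 is (2,1) = 231 − 144 = 87.
Column 2 needs 231; the known cells sum to 154, so (2,2) = 77.
Column 3 needs 231; the known cells sum to 164, so (2,3) = 67.

67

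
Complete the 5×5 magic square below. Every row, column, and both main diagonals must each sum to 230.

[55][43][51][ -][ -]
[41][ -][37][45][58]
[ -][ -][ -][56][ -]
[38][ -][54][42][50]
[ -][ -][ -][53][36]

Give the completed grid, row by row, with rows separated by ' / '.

55 43 51 34 47 / 41 49 37 45 58 / 52 35 48 56 39 / 38 46 54 42 50 / 44 57 40 53 36

Row 2 needs 230; the known cells sum to 181, so (2,2) = 49.
Row 4: 38 + 54 + 42 + 50 + ? = 230, so (4,2) = 46.
The remaining cell in column 4 is (1,4) = 230 − 196 = 34.
Using main diagonal: 55 + 49 + 42 + 36 + ? → (3,3) = 230 − 182 = 48.
From row 1, 230 − (55 + 43 + 51 + 34) gives (1,5) = 47.
Column 3: 51 + 37 + 48 + 54 + ? = 230, so (5,3) = 40.
The remaining cell in column 5 is (3,5) = 230 − 191 = 39.
From anti-diagonal, 230 − (47 + 45 + 48 + 46) gives (5,1) = 44.
Row 5 must total 230; the given cells sum to 173, so (5,2) = 57.
Column 1 needs 230; the known cells sum to 178, so (3,1) = 52.
Column 2: 43 + 49 + 46 + 57 + ? = 230, so (3,2) = 35.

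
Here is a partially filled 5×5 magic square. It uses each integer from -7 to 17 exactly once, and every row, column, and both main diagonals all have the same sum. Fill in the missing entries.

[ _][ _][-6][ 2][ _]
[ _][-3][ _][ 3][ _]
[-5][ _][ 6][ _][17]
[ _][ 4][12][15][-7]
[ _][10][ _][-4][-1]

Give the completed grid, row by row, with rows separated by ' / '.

8 16 -6 2 5 / 14 -3 0 3 11 / -5 -2 6 9 17 / 1 4 12 15 -7 / 7 10 13 -4 -1

The entries are -7 through 17, which sum to 125, so each line sums to 125/5 = 25.
Row 4: 4 + 12 + 15 + (-7) + ? = 25, so (4,1) = 1.
From column 4, 25 − (2 + 3 + 15 + (-4)) gives (3,4) = 9.
Main diagonal: -3 + 6 + 15 + (-1) + ? = 25, so (1,1) = 8.
From row 3, 25 − (-5 + 6 + 9 + 17) gives (3,2) = -2.
Column 2: -3 + (-2) + 4 + 10 + ? = 25, so (1,2) = 16.
Row 1: 8 + 16 + (-6) + 2 + ? = 25, so (1,5) = 5.
Column 5 must total 25; the given cells sum to 14, so (2,5) = 11.
The remaining cell in anti-diagonal is (5,1) = 25 − 18 = 7.
Row 5 must total 25; the given cells sum to 12, so (5,3) = 13.
From column 1, 25 − (8 + (-5) + 1 + 7) gives (2,1) = 14.
Using column 3: -6 + 6 + 12 + 13 + ? → (2,3) = 25 − 25 = 0.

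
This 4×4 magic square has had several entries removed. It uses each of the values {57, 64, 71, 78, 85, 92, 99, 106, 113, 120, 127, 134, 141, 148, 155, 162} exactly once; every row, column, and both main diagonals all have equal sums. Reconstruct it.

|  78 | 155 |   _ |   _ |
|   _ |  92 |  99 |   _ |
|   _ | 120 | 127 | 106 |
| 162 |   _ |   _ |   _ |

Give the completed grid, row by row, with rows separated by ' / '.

The 16 entries sum to 1752, so each line sums to 1752/4 = 438.
Row 3 needs 438; the known cells sum to 353, so (3,1) = 85.
Column 1 must total 438; the given cells sum to 325, so (2,1) = 113.
The remaining cell in column 2 is (4,2) = 438 − 367 = 71.
Main diagonal needs 438; the known cells sum to 297, so (4,4) = 141.
Anti-diagonal needs 438; the known cells sum to 381, so (1,4) = 57.
Row 1 must total 438; the given cells sum to 290, so (1,3) = 148.
Using row 2: 113 + 92 + 99 + ? → (2,4) = 438 − 304 = 134.
Row 4: 162 + 71 + 141 + ? = 438, so (4,3) = 64.

78 155 148 57 / 113 92 99 134 / 85 120 127 106 / 162 71 64 141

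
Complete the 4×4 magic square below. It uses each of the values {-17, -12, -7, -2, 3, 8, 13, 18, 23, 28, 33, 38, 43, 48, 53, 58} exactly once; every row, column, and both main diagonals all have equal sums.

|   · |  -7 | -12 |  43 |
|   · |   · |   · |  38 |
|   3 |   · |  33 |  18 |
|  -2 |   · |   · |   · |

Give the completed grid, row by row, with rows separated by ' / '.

58 -7 -12 43 / 23 8 13 38 / 3 28 33 18 / -2 53 48 -17

The 16 entries sum to 328, so each line sums to 328/4 = 82.
The remaining cell in row 1 is (1,1) = 82 − 24 = 58.
From row 3, 82 − (3 + 33 + 18) gives (3,2) = 28.
Column 1: 58 + 3 + (-2) + ? = 82, so (2,1) = 23.
Column 4 must total 82; the given cells sum to 99, so (4,4) = -17.
Main diagonal must total 82; the given cells sum to 74, so (2,2) = 8.
The remaining cell in anti-diagonal is (2,3) = 82 − 69 = 13.
Column 2: -7 + 8 + 28 + ? = 82, so (4,2) = 53.
Column 3 must total 82; the given cells sum to 34, so (4,3) = 48.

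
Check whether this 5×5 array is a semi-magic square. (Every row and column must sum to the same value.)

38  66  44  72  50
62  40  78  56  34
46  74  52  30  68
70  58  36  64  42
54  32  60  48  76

Yes

Row 1: 38 + 66 + 44 + 72 + 50 = 270.
Row 2: 62 + 40 + 78 + 56 + 34 = 270.
Row 3: 46 + 74 + 52 + 30 + 68 = 270.
Row 4: 70 + 58 + 36 + 64 + 42 = 270.
Row 5: 54 + 32 + 60 + 48 + 76 = 270.
Column 1: 38 + 62 + 46 + 70 + 54 = 270.
Column 2: 66 + 40 + 74 + 58 + 32 = 270.
Column 3: 44 + 78 + 52 + 36 + 60 = 270.
Column 4: 72 + 56 + 30 + 64 + 48 = 270.
Column 5: 50 + 34 + 68 + 42 + 76 = 270.
All lines sum to 270.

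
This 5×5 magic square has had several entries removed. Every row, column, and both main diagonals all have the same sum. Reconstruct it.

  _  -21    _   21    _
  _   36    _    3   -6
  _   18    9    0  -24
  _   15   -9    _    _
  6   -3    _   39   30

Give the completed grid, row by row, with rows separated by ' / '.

-12 -21 45 21 12 / -15 36 27 3 -6 / 42 18 9 0 -24 / 24 15 -9 -18 33 / 6 -3 -27 39 30

Column 2 is already complete: -21 + 36 + 18 + 15 + -3 = 45, so that is the magic constant.
Row 3 needs 45; the known cells sum to 3, so (3,1) = 42.
From row 5, 45 − (6 + (-3) + 39 + 30) gives (5,3) = -27.
Using column 4: 21 + 3 + 0 + 39 + ? → (4,4) = 45 − 63 = -18.
Main diagonal needs 45; the known cells sum to 57, so (1,1) = -12.
The remaining cell in anti-diagonal is (1,5) = 45 − 33 = 12.
Row 1 needs 45; the known cells sum to 0, so (1,3) = 45.
Column 3 must total 45; the given cells sum to 18, so (2,3) = 27.
The remaining cell in column 5 is (4,5) = 45 − 12 = 33.
From row 2, 45 − (36 + 27 + 3 + (-6)) gives (2,1) = -15.
Row 4 needs 45; the known cells sum to 21, so (4,1) = 24.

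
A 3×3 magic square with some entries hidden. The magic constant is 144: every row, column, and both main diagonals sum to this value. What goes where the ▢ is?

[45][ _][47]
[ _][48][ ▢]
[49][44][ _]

Row 1 must total 144; the given cells sum to 92, so (1,2) = 52.
Using row 3: 49 + 44 + ? → (3,3) = 144 − 93 = 51.
Using column 1: 45 + 49 + ? → (2,1) = 144 − 94 = 50.
Column 3 needs 144; the known cells sum to 98, so (2,3) = 46.

46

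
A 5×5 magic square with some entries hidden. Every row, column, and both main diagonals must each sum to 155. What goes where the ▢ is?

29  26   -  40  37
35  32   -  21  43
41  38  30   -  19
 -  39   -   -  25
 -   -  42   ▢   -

Row 1 needs 155; the known cells sum to 132, so (1,3) = 23.
The remaining cell in row 2 is (2,3) = 155 − 131 = 24.
The remaining cell in row 3 is (3,4) = 155 − 128 = 27.
Column 2: 26 + 32 + 38 + 39 + ? = 155, so (5,2) = 20.
Using column 3: 23 + 24 + 30 + 42 + ? → (4,3) = 155 − 119 = 36.
The remaining cell in column 5 is (5,5) = 155 − 124 = 31.
From main diagonal, 155 − (29 + 32 + 30 + 31) gives (4,4) = 33.
Using anti-diagonal: 37 + 21 + 30 + 39 + ? → (5,1) = 155 − 127 = 28.
Row 4 must total 155; the given cells sum to 133, so (4,1) = 22.
Row 5 must total 155; the given cells sum to 121, so (5,4) = 34.

34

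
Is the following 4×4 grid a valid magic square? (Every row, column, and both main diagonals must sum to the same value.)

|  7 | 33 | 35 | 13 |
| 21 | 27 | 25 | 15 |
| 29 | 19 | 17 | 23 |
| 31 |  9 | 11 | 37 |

Yes

Row 1: 7 + 33 + 35 + 13 = 88.
Row 2: 21 + 27 + 25 + 15 = 88.
Row 3: 29 + 19 + 17 + 23 = 88.
Row 4: 31 + 9 + 11 + 37 = 88.
Column 1: 7 + 21 + 29 + 31 = 88.
Column 2: 33 + 27 + 19 + 9 = 88.
Column 3: 35 + 25 + 17 + 11 = 88.
Column 4: 13 + 15 + 23 + 37 = 88.
Main diagonal: 7 + 27 + 17 + 37 = 88.
Anti-diagonal: 13 + 25 + 19 + 31 = 88.
All lines sum to 88.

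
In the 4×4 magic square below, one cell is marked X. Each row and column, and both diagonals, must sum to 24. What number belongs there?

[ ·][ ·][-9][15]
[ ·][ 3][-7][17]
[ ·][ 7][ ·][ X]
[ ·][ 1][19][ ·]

The remaining cell in row 2 is (2,1) = 24 − 13 = 11.
Column 2: 3 + 7 + 1 + ? = 24, so (1,2) = 13.
Column 3: -9 + (-7) + 19 + ? = 24, so (3,3) = 21.
From anti-diagonal, 24 − (15 + (-7) + 7) gives (4,1) = 9.
The remaining cell in row 1 is (1,1) = 24 − 19 = 5.
Row 4 must total 24; the given cells sum to 29, so (4,4) = -5.
From column 1, 24 − (5 + 11 + 9) gives (3,1) = -1.
The remaining cell in column 4 is (3,4) = 24 − 27 = -3.

-3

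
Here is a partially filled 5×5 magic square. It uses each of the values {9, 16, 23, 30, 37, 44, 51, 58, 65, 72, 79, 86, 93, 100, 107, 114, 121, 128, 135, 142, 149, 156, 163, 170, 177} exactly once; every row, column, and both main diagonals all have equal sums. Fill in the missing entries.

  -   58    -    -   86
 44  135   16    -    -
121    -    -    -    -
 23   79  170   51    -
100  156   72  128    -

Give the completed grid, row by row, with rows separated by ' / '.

The 25 entries sum to 2325, so each line sums to 2325/5 = 465.
Row 4 needs 465; the known cells sum to 323, so (4,5) = 142.
From row 5, 465 − (100 + 156 + 72 + 128) gives (5,5) = 9.
Column 1: 44 + 121 + 23 + 100 + ? = 465, so (1,1) = 177.
Column 2: 58 + 135 + 79 + 156 + ? = 465, so (3,2) = 37.
Using main diagonal: 177 + 135 + 51 + 9 + ? → (3,3) = 465 − 372 = 93.
Using anti-diagonal: 86 + 93 + 79 + 100 + ? → (2,4) = 465 − 358 = 107.
Row 2: 44 + 135 + 16 + 107 + ? = 465, so (2,5) = 163.
Column 3 needs 465; the known cells sum to 351, so (1,3) = 114.
Using column 5: 86 + 163 + 142 + 9 + ? → (3,5) = 465 − 400 = 65.
Using row 1: 177 + 58 + 114 + 86 + ? → (1,4) = 465 − 435 = 30.
Row 3 must total 465; the given cells sum to 316, so (3,4) = 149.

177 58 114 30 86 / 44 135 16 107 163 / 121 37 93 149 65 / 23 79 170 51 142 / 100 156 72 128 9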